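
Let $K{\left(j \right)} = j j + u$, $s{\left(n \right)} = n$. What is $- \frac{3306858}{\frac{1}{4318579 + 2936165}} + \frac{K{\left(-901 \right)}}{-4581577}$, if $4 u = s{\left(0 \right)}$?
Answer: $- \frac{109913902587118544905}{4581577} \approx -2.399 \cdot 10^{13}$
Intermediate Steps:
$u = 0$ ($u = \frac{1}{4} \cdot 0 = 0$)
$K{\left(j \right)} = j^{2}$ ($K{\left(j \right)} = j j + 0 = j^{2} + 0 = j^{2}$)
$- \frac{3306858}{\frac{1}{4318579 + 2936165}} + \frac{K{\left(-901 \right)}}{-4581577} = - \frac{3306858}{\frac{1}{4318579 + 2936165}} + \frac{\left(-901\right)^{2}}{-4581577} = - \frac{3306858}{\frac{1}{7254744}} + 811801 \left(- \frac{1}{4581577}\right) = - 3306858 \frac{1}{\frac{1}{7254744}} - \frac{811801}{4581577} = \left(-3306858\right) 7254744 - \frac{811801}{4581577} = -23990408234352 - \frac{811801}{4581577} = - \frac{109913902587118544905}{4581577}$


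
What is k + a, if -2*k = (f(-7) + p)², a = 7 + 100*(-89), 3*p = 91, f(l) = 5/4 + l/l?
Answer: -2714065/288 ≈ -9423.8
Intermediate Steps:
f(l) = 9/4 (f(l) = 5*(¼) + 1 = 5/4 + 1 = 9/4)
p = 91/3 (p = (⅓)*91 = 91/3 ≈ 30.333)
a = -8893 (a = 7 - 8900 = -8893)
k = -152881/288 (k = -(9/4 + 91/3)²/2 = -(391/12)²/2 = -½*152881/144 = -152881/288 ≈ -530.84)
k + a = -152881/288 - 8893 = -2714065/288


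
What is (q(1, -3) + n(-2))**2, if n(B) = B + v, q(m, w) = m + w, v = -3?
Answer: 49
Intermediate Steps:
n(B) = -3 + B (n(B) = B - 3 = -3 + B)
(q(1, -3) + n(-2))**2 = ((1 - 3) + (-3 - 2))**2 = (-2 - 5)**2 = (-7)**2 = 49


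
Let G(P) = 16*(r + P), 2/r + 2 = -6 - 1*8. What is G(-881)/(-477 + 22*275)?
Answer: -14098/5573 ≈ -2.5297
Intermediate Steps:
r = -1/8 (r = 2/(-2 + (-6 - 1*8)) = 2/(-2 + (-6 - 8)) = 2/(-2 - 14) = 2/(-16) = 2*(-1/16) = -1/8 ≈ -0.12500)
G(P) = -2 + 16*P (G(P) = 16*(-1/8 + P) = -2 + 16*P)
G(-881)/(-477 + 22*275) = (-2 + 16*(-881))/(-477 + 22*275) = (-2 - 14096)/(-477 + 6050) = -14098/5573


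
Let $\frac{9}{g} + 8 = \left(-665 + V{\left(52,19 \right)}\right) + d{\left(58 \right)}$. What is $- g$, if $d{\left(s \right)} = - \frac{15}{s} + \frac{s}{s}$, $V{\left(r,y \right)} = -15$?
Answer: $\frac{58}{4429} \approx 0.013096$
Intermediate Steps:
$d{\left(s \right)} = 1 - \frac{15}{s}$ ($d{\left(s \right)} = - \frac{15}{s} + 1 = 1 - \frac{15}{s}$)
$g = - \frac{58}{4429}$ ($g = \frac{9}{-8 + \left(\left(-665 - 15\right) + \frac{-15 + 58}{58}\right)} = \frac{9}{-8 + \left(-680 + \frac{1}{58} \cdot 43\right)} = \frac{9}{-8 + \left(-680 + \frac{43}{58}\right)} = \frac{9}{-8 - \frac{39397}{58}} = \frac{9}{- \frac{39861}{58}} = 9 \left(- \frac{58}{39861}\right) = - \frac{58}{4429} \approx -0.013096$)
$- g = \left(-1\right) \left(- \frac{58}{4429}\right) = \frac{58}{4429}$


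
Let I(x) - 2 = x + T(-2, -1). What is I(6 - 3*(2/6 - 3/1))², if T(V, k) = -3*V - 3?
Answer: 361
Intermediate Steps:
T(V, k) = -3 - 3*V
I(x) = 5 + x (I(x) = 2 + (x + (-3 - 3*(-2))) = 2 + (x + (-3 + 6)) = 2 + (x + 3) = 2 + (3 + x) = 5 + x)
I(6 - 3*(2/6 - 3/1))² = (5 + (6 - 3*(2/6 - 3/1)))² = (5 + (6 - 3*(2*(⅙) - 3*1)))² = (5 + (6 - 3*(⅓ - 3)))² = (5 + (6 - 3*(-8)/3))² = (5 + (6 - 1*(-8)))² = (5 + (6 + 8))² = (5 + 14)² = 19² = 361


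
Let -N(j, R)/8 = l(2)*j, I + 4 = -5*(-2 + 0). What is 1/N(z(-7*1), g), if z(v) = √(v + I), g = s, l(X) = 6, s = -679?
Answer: I/48 ≈ 0.020833*I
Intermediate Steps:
I = 6 (I = -4 - 5*(-2 + 0) = -4 - 5*(-2) = -4 + 10 = 6)
g = -679
z(v) = √(6 + v) (z(v) = √(v + 6) = √(6 + v))
N(j, R) = -48*j
1/N(z(-7*1), g) = 1/(-48*√(6 - 7*1)) = 1/(-48*√(6 - 7)) = 1/(-48*I) = I/48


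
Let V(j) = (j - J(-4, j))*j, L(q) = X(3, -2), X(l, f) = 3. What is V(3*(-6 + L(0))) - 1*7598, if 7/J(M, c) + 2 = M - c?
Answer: -7496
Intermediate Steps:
L(q) = 3
J(M, c) = 7/(-2 + M - c) (J(M, c) = 7/(-2 + (M - c)) = 7/(-2 + M - c))
V(j) = j*(j + 7/(6 + j)) (V(j) = (j - (-7)/(2 + j - 1*(-4)))*j = (j - (-7)/(2 + j + 4))*j = (j - (-7)/(6 + j))*j = (j + 7/(6 + j))*j = j*(j + 7/(6 + j)))
V(3*(-6 + L(0))) - 1*7598 = (3*(-6 + 3))*(7 + (3*(-6 + 3))*(6 + 3*(-6 + 3)))/(6 + 3*(-6 + 3)) - 1*7598 = (3*(-3))*(7 + (3*(-3))*(6 + 3*(-3)))/(6 + 3*(-3)) - 7598 = -9*(7 - 9*(6 - 9))/(6 - 9) - 7598 = -9*(7 - 9*(-3))/(-3) - 7598 = -9*(-⅓)*(7 + 27) - 7598 = -9*(-⅓)*34 - 7598 = 102 - 7598 = -7496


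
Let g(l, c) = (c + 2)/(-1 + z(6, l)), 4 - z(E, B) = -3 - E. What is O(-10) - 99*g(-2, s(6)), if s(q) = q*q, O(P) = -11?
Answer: -649/2 ≈ -324.50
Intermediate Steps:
z(E, B) = 7 + E (z(E, B) = 4 - (-3 - E) = 4 + (3 + E) = 7 + E)
s(q) = q²
g(l, c) = ⅙ + c/12 (g(l, c) = (c + 2)/(-1 + (7 + 6)) = (2 + c)/(-1 + 13) = (2 + c)/12 = (2 + c)*(1/12) = ⅙ + c/12)
O(-10) - 99*g(-2, s(6)) = -11 - 99*(⅙ + (1/12)*6²) = -11 - 99*(⅙ + (1/12)*36) = -11 - 99*(⅙ + 3) = -11 - 99*19/6 = -11 - 627/2 = -649/2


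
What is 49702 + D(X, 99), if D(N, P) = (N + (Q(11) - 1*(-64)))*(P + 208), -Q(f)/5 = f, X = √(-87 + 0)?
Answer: 52465 + 307*I*√87 ≈ 52465.0 + 2863.5*I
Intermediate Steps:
X = I*√87 (X = √(-87) = I*√87 ≈ 9.3274*I)
Q(f) = -5*f
D(N, P) = (9 + N)*(208 + P) (D(N, P) = (N + (-5*11 - 1*(-64)))*(P + 208) = (N + (-55 + 64))*(208 + P) = (N + 9)*(208 + P) = (9 + N)*(208 + P))
49702 + D(X, 99) = 49702 + (1872 + 9*99 + 208*(I*√87) + (I*√87)*99) = 49702 + (1872 + 891 + 208*I*√87 + 99*I*√87) = 49702 + (2763 + 307*I*√87) = 52465 + 307*I*√87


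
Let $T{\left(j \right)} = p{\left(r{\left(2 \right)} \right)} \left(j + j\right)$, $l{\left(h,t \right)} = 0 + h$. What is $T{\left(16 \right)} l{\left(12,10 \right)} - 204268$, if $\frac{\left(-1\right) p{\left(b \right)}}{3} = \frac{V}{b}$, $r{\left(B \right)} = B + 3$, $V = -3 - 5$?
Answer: $- \frac{1012124}{5} \approx -2.0242 \cdot 10^{5}$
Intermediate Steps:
$V = -8$
$r{\left(B \right)} = 3 + B$
$l{\left(h,t \right)} = h$
$p{\left(b \right)} = \frac{24}{b}$ ($p{\left(b \right)} = - 3 \left(- \frac{8}{b}\right) = \frac{24}{b}$)
$T{\left(j \right)} = \frac{48 j}{5}$ ($T{\left(j \right)} = \frac{24}{3 + 2} \left(j + j\right) = \frac{24}{5} \cdot 2 j = 24 \cdot \frac{1}{5} \cdot 2 j = \frac{24 \cdot 2 j}{5} = \frac{48 j}{5}$)
$T{\left(16 \right)} l{\left(12,10 \right)} - 204268 = \frac{48}{5} \cdot 16 \cdot 12 - 204268 = \frac{768}{5} \cdot 12 - 204268 = \frac{9216}{5} - 204268 = - \frac{1012124}{5}$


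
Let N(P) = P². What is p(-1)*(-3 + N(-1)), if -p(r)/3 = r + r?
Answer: -12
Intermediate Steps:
p(r) = -6*r (p(r) = -3*(r + r) = -6*r)
p(-1)*(-3 + N(-1)) = (-6*(-1))*(-3 + (-1)²) = 6*(-3 + 1) = 6*(-2) = -12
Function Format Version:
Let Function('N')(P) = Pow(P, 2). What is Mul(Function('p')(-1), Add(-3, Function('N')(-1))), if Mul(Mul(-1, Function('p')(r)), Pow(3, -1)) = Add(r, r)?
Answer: -12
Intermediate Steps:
Function('p')(r) = Mul(-6, r) (Function('p')(r) = Mul(-3, Add(r, r)) = Mul(-3, Mul(2, r)) = Mul(-6, r))
Mul(Function('p')(-1), Add(-3, Function('N')(-1))) = Mul(Mul(-6, -1), Add(-3, Pow(-1, 2))) = Mul(6, Add(-3, 1)) = Mul(6, -2) = -12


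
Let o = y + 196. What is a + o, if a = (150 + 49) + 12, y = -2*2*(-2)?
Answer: 415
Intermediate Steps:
y = 8 (y = -4*(-2) = 8)
a = 211 (a = 199 + 12 = 211)
o = 204 (o = 8 + 196 = 204)
a + o = 211 + 204 = 415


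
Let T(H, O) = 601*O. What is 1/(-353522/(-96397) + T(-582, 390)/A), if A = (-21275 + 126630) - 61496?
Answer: 4227876023/38099614228 ≈ 0.11097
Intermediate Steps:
A = 43859 (A = 105355 - 61496 = 43859)
1/(-353522/(-96397) + T(-582, 390)/A) = 1/(-353522/(-96397) + (601*390)/43859) = 1/(-353522*(-1/96397) + 234390*(1/43859)) = 1/(353522/96397 + 234390/43859) = 1/(38099614228/4227876023) = 4227876023/38099614228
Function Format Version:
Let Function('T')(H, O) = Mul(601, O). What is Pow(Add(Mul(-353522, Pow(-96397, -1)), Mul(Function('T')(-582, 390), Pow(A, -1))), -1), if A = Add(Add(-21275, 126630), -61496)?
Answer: Rational(4227876023, 38099614228) ≈ 0.11097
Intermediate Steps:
A = 43859 (A = Add(105355, -61496) = 43859)
Pow(Add(Mul(-353522, Pow(-96397, -1)), Mul(Function('T')(-582, 390), Pow(A, -1))), -1) = Pow(Add(Mul(-353522, Pow(-96397, -1)), Mul(Mul(601, 390), Pow(43859, -1))), -1) = Pow(Add(Mul(-353522, Rational(-1, 96397)), Mul(234390, Rational(1, 43859))), -1) = Pow(Add(Rational(353522, 96397), Rational(234390, 43859)), -1) = Pow(Rational(38099614228, 4227876023), -1) = Rational(4227876023, 38099614228)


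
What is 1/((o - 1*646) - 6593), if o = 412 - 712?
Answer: -1/7539 ≈ -0.00013264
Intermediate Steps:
o = -300
1/((o - 1*646) - 6593) = 1/((-300 - 1*646) - 6593) = 1/((-300 - 646) - 6593) = 1/(-946 - 6593) = 1/(-7539) = -1/7539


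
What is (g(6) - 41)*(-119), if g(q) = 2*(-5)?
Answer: 6069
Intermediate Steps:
g(q) = -10
(g(6) - 41)*(-119) = (-10 - 41)*(-119) = -51*(-119) = 6069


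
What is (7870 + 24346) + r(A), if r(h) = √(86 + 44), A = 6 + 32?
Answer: 32216 + √130 ≈ 32227.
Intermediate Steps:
A = 38
r(h) = √130
(7870 + 24346) + r(A) = (7870 + 24346) + √130 = 32216 + √130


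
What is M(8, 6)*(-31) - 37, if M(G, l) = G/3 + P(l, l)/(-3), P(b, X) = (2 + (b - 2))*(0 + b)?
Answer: 757/3 ≈ 252.33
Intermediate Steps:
P(b, X) = b² (P(b, X) = (2 + (-2 + b))*b = b*b = b²)
M(G, l) = -l²/3 + G/3 (M(G, l) = G/3 + l²/(-3) = G*(⅓) + l²*(-⅓) = G/3 - l²/3 = -l²/3 + G/3)
M(8, 6)*(-31) - 37 = (-⅓*6² + (⅓)*8)*(-31) - 37 = (-⅓*36 + 8/3)*(-31) - 37 = (-12 + 8/3)*(-31) - 37 = -28/3*(-31) - 37 = 868/3 - 37 = 757/3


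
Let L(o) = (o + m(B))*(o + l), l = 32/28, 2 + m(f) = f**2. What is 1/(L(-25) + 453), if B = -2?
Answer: 7/7012 ≈ 0.00099829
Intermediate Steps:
m(f) = -2 + f**2
l = 8/7 (l = 32*(1/28) = 8/7 ≈ 1.1429)
L(o) = (2 + o)*(8/7 + o) (L(o) = (o + (-2 + (-2)**2))*(o + 8/7) = (o + (-2 + 4))*(8/7 + o) = (o + 2)*(8/7 + o) = (2 + o)*(8/7 + o))
1/(L(-25) + 453) = 1/((16/7 + (-25)**2 + (22/7)*(-25)) + 453) = 1/((16/7 + 625 - 550/7) + 453) = 1/(3841/7 + 453) = 1/(7012/7) = 7/7012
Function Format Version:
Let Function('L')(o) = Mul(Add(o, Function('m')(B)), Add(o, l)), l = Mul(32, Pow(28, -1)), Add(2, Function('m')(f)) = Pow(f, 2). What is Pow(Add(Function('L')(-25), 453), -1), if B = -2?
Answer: Rational(7, 7012) ≈ 0.00099829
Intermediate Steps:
Function('m')(f) = Add(-2, Pow(f, 2))
l = Rational(8, 7) (l = Mul(32, Rational(1, 28)) = Rational(8, 7) ≈ 1.1429)
Function('L')(o) = Mul(Add(2, o), Add(Rational(8, 7), o)) (Function('L')(o) = Mul(Add(o, Add(-2, Pow(-2, 2))), Add(o, Rational(8, 7))) = Mul(Add(o, Add(-2, 4)), Add(Rational(8, 7), o)) = Mul(Add(o, 2), Add(Rational(8, 7), o)) = Mul(Add(2, o), Add(Rational(8, 7), o)))
Pow(Add(Function('L')(-25), 453), -1) = Pow(Add(Add(Rational(16, 7), Pow(-25, 2), Mul(Rational(22, 7), -25)), 453), -1) = Pow(Add(Add(Rational(16, 7), 625, Rational(-550, 7)), 453), -1) = Pow(Add(Rational(3841, 7), 453), -1) = Pow(Rational(7012, 7), -1) = Rational(7, 7012)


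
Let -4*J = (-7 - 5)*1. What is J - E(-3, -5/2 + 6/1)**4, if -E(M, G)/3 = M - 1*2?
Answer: -50622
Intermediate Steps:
J = 3 (J = -(-7 - 5)/4 = -(-3) = -1/4*(-12) = 3)
E(M, G) = 6 - 3*M (E(M, G) = -3*(M - 1*2) = -3*(M - 2) = -3*(-2 + M) = 6 - 3*M)
J - E(-3, -5/2 + 6/1)**4 = 3 - (6 - 3*(-3))**4 = 3 - (6 + 9)**4 = 3 - 1*15**4 = 3 - 1*50625 = 3 - 50625 = -50622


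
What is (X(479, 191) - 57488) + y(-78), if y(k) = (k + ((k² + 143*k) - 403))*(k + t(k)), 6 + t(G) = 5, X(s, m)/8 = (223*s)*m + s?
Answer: 163601249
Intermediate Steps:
X(s, m) = 8*s + 1784*m*s (X(s, m) = 8*((223*s)*m + s) = 8*(223*m*s + s) = 8*(s + 223*m*s) = 8*s + 1784*m*s)
t(G) = -1 (t(G) = -6 + 5 = -1)
y(k) = (-1 + k)*(-403 + k² + 144*k) (y(k) = (k + ((k² + 143*k) - 403))*(k - 1) = (k + (-403 + k² + 143*k))*(-1 + k) = (-403 + k² + 144*k)*(-1 + k) = (-1 + k)*(-403 + k² + 144*k))
(X(479, 191) - 57488) + y(-78) = (8*479*(1 + 223*191) - 57488) + (403 + (-78)³ - 547*(-78) + 143*(-78)²) = (8*479*(1 + 42593) - 57488) + (403 - 474552 + 42666 + 143*6084) = (8*479*42594 - 57488) + (403 - 474552 + 42666 + 870012) = (163220208 - 57488) + 438529 = 163162720 + 438529 = 163601249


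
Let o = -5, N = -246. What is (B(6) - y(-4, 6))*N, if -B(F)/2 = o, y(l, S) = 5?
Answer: -1230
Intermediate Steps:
B(F) = 10 (B(F) = -2*(-5) = 10)
(B(6) - y(-4, 6))*N = (10 - 1*5)*(-246) = (10 - 5)*(-246) = 5*(-246) = -1230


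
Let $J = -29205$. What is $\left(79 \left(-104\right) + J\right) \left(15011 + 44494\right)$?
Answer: $-2226736605$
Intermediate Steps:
$\left(79 \left(-104\right) + J\right) \left(15011 + 44494\right) = \left(79 \left(-104\right) - 29205\right) \left(15011 + 44494\right) = \left(-8216 - 29205\right) 59505 = \left(-37421\right) 59505 = -2226736605$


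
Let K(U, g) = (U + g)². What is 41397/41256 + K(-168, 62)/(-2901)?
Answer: -38162191/13298184 ≈ -2.8697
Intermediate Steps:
41397/41256 + K(-168, 62)/(-2901) = 41397/41256 + (-168 + 62)²/(-2901) = 41397*(1/41256) + (-106)²*(-1/2901) = 13799/13752 + 11236*(-1/2901) = 13799/13752 - 11236/2901 = -38162191/13298184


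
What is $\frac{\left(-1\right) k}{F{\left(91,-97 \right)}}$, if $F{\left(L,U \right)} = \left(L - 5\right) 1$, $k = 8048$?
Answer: $- \frac{4024}{43} \approx -93.581$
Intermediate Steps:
$F{\left(L,U \right)} = -5 + L$ ($F{\left(L,U \right)} = \left(-5 + L\right) 1 = -5 + L$)
$\frac{\left(-1\right) k}{F{\left(91,-97 \right)}} = \frac{\left(-1\right) 8048}{-5 + 91} = - \frac{8048}{86} = \left(-8048\right) \frac{1}{86} = - \frac{4024}{43}$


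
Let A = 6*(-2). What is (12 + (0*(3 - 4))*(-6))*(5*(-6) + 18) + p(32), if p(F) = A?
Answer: -156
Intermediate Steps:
A = -12
p(F) = -12
(12 + (0*(3 - 4))*(-6))*(5*(-6) + 18) + p(32) = (12 + (0*(3 - 4))*(-6))*(5*(-6) + 18) - 12 = (12 + (0*(-1))*(-6))*(-30 + 18) - 12 = (12 + 0*(-6))*(-12) - 12 = (12 + 0)*(-12) - 12 = 12*(-12) - 12 = -144 - 12 = -156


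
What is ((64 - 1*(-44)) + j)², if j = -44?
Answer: 4096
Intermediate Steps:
((64 - 1*(-44)) + j)² = ((64 - 1*(-44)) - 44)² = ((64 + 44) - 44)² = (108 - 44)² = 64² = 4096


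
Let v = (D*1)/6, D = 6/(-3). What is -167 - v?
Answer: -500/3 ≈ -166.67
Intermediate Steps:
D = -2 (D = 6*(-1/3) = -2)
v = -1/3 (v = -2*1/6 = -1/3 ≈ -0.33333)
-167 - v = -167 - 1*(-1/3) = -167 + 1/3 = -500/3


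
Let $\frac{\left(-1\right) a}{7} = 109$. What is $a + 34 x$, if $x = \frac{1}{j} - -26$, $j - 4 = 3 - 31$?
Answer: $\frac{1435}{12} \approx 119.58$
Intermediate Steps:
$a = -763$ ($a = \left(-7\right) 109 = -763$)
$j = -24$ ($j = 4 + \left(3 - 31\right) = 4 - 28 = -24$)
$x = \frac{623}{24}$ ($x = \frac{1}{-24} - -26 = - \frac{1}{24} + 26 = \frac{623}{24} \approx 25.958$)
$a + 34 x = -763 + 34 \cdot \frac{623}{24} = -763 + \frac{10591}{12} = \frac{1435}{12}$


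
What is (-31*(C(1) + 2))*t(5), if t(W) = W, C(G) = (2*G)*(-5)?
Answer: 1240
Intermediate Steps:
C(G) = -10*G
(-31*(C(1) + 2))*t(5) = -31*(-10*1 + 2)*5 = -31*(-10 + 2)*5 = -31*(-8)*5 = 248*5 = 1240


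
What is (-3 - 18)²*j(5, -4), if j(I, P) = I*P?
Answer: -8820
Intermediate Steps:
(-3 - 18)²*j(5, -4) = (-3 - 18)²*(5*(-4)) = (-21)²*(-20) = 441*(-20) = -8820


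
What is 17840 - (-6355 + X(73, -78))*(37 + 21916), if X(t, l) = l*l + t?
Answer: 4364534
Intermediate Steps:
X(t, l) = t + l² (X(t, l) = l² + t = t + l²)
17840 - (-6355 + X(73, -78))*(37 + 21916) = 17840 - (-6355 + (73 + (-78)²))*(37 + 21916) = 17840 - (-6355 + (73 + 6084))*21953 = 17840 - (-6355 + 6157)*21953 = 17840 - (-198)*21953 = 17840 - 1*(-4346694) = 17840 + 4346694 = 4364534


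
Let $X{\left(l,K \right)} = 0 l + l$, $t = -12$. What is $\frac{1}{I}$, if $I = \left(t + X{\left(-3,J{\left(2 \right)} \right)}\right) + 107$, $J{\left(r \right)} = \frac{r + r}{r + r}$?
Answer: $\frac{1}{92} \approx 0.01087$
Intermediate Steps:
$J{\left(r \right)} = 1$ ($J{\left(r \right)} = \frac{2 r}{2 r} = 2 r \frac{1}{2 r} = 1$)
$X{\left(l,K \right)} = l$ ($X{\left(l,K \right)} = 0 + l = l$)
$I = 92$ ($I = \left(-12 - 3\right) + 107 = -15 + 107 = 92$)
$\frac{1}{I} = \frac{1}{92}$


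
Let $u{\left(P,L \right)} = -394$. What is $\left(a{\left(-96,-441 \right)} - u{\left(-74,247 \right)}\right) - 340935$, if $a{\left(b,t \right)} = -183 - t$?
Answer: $-340283$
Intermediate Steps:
$\left(a{\left(-96,-441 \right)} - u{\left(-74,247 \right)}\right) - 340935 = \left(\left(-183 - -441\right) - -394\right) - 340935 = \left(\left(-183 + 441\right) + 394\right) - 340935 = \left(258 + 394\right) - 340935 = 652 - 340935 = -340283$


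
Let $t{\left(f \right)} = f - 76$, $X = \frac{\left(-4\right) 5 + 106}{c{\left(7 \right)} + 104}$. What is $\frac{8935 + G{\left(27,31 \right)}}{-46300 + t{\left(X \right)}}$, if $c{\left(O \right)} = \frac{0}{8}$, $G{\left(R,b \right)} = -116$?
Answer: $- \frac{458588}{2411509} \approx -0.19017$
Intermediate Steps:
$c{\left(O \right)} = 0$ ($c{\left(O \right)} = 0 \cdot \frac{1}{8} = 0$)
$X = \frac{43}{52}$ ($X = \frac{\left(-4\right) 5 + 106}{0 + 104} = \frac{-20 + 106}{104} = 86 \cdot \frac{1}{104} = \frac{43}{52} \approx 0.82692$)
$t{\left(f \right)} = -76 + f$ ($t{\left(f \right)} = f - 76 = -76 + f$)
$\frac{8935 + G{\left(27,31 \right)}}{-46300 + t{\left(X \right)}} = \frac{8935 - 116}{-46300 + \left(-76 + \frac{43}{52}\right)} = \frac{8819}{-46300 - \frac{3909}{52}} = \frac{8819}{- \frac{2411509}{52}} = 8819 \left(- \frac{52}{2411509}\right) = - \frac{458588}{2411509}$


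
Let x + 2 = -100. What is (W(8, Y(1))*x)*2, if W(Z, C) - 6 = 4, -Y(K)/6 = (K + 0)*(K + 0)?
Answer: -2040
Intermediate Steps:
x = -102 (x = -2 - 100 = -102)
Y(K) = -6*K² (Y(K) = -6*(K + 0)*(K + 0) = -6*K*K = -6*K²)
W(Z, C) = 10 (W(Z, C) = 6 + 4 = 10)
(W(8, Y(1))*x)*2 = (10*(-102))*2 = -1020*2 = -2040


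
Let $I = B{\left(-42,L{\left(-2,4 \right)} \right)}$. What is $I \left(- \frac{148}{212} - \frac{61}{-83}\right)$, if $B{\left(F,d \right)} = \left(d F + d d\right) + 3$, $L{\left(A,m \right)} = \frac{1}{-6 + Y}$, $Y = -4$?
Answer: $\frac{58401}{219950} \approx 0.26552$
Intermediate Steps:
$L{\left(A,m \right)} = - \frac{1}{10}$ ($L{\left(A,m \right)} = \frac{1}{-6 - 4} = \frac{1}{-10} = - \frac{1}{10}$)
$B{\left(F,d \right)} = 3 + d^{2} + F d$ ($B{\left(F,d \right)} = \left(F d + d^{2}\right) + 3 = \left(d^{2} + F d\right) + 3 = 3 + d^{2} + F d$)
$I = \frac{721}{100}$ ($I = 3 + \left(- \frac{1}{10}\right)^{2} - - \frac{21}{5} = 3 + \frac{1}{100} + \frac{21}{5} = \frac{721}{100} \approx 7.21$)
$I \left(- \frac{148}{212} - \frac{61}{-83}\right) = \frac{721 \left(- \frac{148}{212} - \frac{61}{-83}\right)}{100} = \frac{721 \left(\left(-148\right) \frac{1}{212} - - \frac{61}{83}\right)}{100} = \frac{721 \left(- \frac{37}{53} + \frac{61}{83}\right)}{100} = \frac{721}{100} \cdot \frac{162}{4399} = \frac{58401}{219950}$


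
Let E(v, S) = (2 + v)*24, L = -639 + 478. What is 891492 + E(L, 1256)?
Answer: 887676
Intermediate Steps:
L = -161
E(v, S) = 48 + 24*v
891492 + E(L, 1256) = 891492 + (48 + 24*(-161)) = 891492 + (48 - 3864) = 891492 - 3816 = 887676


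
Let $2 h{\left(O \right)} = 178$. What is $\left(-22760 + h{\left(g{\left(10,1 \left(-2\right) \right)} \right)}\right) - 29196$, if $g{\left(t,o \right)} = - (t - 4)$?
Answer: $-51867$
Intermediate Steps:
$g{\left(t,o \right)} = 4 - t$ ($g{\left(t,o \right)} = - (-4 + t) = 4 - t$)
$h{\left(O \right)} = 89$ ($h{\left(O \right)} = \frac{1}{2} \cdot 178 = 89$)
$\left(-22760 + h{\left(g{\left(10,1 \left(-2\right) \right)} \right)}\right) - 29196 = \left(-22760 + 89\right) - 29196 = -22671 - 29196 = -51867$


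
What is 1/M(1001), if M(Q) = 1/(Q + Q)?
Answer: 2002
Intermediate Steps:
M(Q) = 1/(2*Q)
1/M(1001) = 1/((½)/1001) = 1/((½)*(1/1001)) = 1/(1/2002) = 2002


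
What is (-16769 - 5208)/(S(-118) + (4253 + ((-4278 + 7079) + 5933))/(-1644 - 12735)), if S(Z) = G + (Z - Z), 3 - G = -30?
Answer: -105335761/153840 ≈ -684.71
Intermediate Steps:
G = 33 (G = 3 - 1*(-30) = 3 + 30 = 33)
S(Z) = 33 (S(Z) = 33 + (Z - Z) = 33 + 0 = 33)
(-16769 - 5208)/(S(-118) + (4253 + ((-4278 + 7079) + 5933))/(-1644 - 12735)) = (-16769 - 5208)/(33 + (4253 + ((-4278 + 7079) + 5933))/(-1644 - 12735)) = -21977/(33 + (4253 + (2801 + 5933))/(-14379)) = -21977/(33 + (4253 + 8734)*(-1/14379)) = -21977/(33 + 12987*(-1/14379)) = -21977/(33 - 4329/4793) = -21977/153840/4793 = -21977*4793/153840 = -105335761/153840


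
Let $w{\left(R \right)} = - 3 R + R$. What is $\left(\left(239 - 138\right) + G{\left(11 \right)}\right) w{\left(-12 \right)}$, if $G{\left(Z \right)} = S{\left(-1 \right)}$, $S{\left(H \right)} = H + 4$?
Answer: $2496$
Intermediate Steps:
$S{\left(H \right)} = 4 + H$
$G{\left(Z \right)} = 3$ ($G{\left(Z \right)} = 4 - 1 = 3$)
$w{\left(R \right)} = - 2 R$
$\left(\left(239 - 138\right) + G{\left(11 \right)}\right) w{\left(-12 \right)} = \left(\left(239 - 138\right) + 3\right) \left(\left(-2\right) \left(-12\right)\right) = \left(101 + 3\right) 24 = 104 \cdot 24 = 2496$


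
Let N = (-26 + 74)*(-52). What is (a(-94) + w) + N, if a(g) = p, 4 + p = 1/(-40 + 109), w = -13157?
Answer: -1080332/69 ≈ -15657.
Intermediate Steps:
N = -2496 (N = 48*(-52) = -2496)
p = -275/69 (p = -4 + 1/(-40 + 109) = -4 + 1/69 = -275/69 ≈ -3.9855)
a(g) = -275/69
(a(-94) + w) + N = (-275/69 - 13157) - 2496 = -908108/69 - 2496 = -1080332/69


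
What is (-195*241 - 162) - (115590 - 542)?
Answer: -162205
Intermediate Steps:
(-195*241 - 162) - (115590 - 542) = (-46995 - 162) - 1*115048 = -47157 - 115048 = -162205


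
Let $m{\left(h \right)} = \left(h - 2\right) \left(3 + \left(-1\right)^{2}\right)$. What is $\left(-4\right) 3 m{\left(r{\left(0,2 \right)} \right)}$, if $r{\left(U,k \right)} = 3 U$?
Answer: $96$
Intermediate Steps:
$m{\left(h \right)} = -8 + 4 h$ ($m{\left(h \right)} = \left(-2 + h\right) \left(3 + 1\right) = \left(-2 + h\right) 4 = -8 + 4 h$)
$\left(-4\right) 3 m{\left(r{\left(0,2 \right)} \right)} = \left(-4\right) 3 \left(-8 + 4 \cdot 3 \cdot 0\right) = - 12 \left(-8 + 4 \cdot 0\right) = - 12 \left(-8 + 0\right) = \left(-12\right) \left(-8\right) = 96$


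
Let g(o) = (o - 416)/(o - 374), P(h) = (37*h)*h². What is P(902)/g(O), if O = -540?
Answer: 6204510746236/239 ≈ 2.5960e+10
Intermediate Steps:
P(h) = 37*h³
g(o) = (-416 + o)/(-374 + o)
P(902)/g(O) = (37*902³)/(((-416 - 540)/(-374 - 540))) = (37*733870808)/((-956/(-914))) = 27153219896/((-1/914*(-956))) = 27153219896/(478/457) = 27153219896*(457/478) = 6204510746236/239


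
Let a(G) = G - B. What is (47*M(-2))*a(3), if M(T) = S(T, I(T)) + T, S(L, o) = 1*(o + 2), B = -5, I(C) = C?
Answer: -752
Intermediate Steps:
S(L, o) = 2 + o (S(L, o) = 1*(2 + o) = 2 + o)
a(G) = 5 + G (a(G) = G - 1*(-5) = G + 5 = 5 + G)
M(T) = 2 + 2*T (M(T) = (2 + T) + T = 2 + 2*T)
(47*M(-2))*a(3) = (47*(2 + 2*(-2)))*(5 + 3) = (47*(2 - 4))*8 = (47*(-2))*8 = -94*8 = -752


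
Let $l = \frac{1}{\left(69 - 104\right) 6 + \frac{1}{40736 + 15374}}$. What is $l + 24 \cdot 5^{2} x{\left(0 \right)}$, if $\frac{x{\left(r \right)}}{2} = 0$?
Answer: $- \frac{56110}{11783099} \approx -0.0047619$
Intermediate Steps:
$x{\left(r \right)} = 0$ ($x{\left(r \right)} = 2 \cdot 0 = 0$)
$l = - \frac{56110}{11783099}$ ($l = \frac{1}{\left(-35\right) 6 + \frac{1}{56110}} = \frac{1}{-210 + \frac{1}{56110}} = \frac{1}{- \frac{11783099}{56110}} = - \frac{56110}{11783099} \approx -0.0047619$)
$l + 24 \cdot 5^{2} x{\left(0 \right)} = - \frac{56110}{11783099} + 24 \cdot 5^{2} \cdot 0 = - \frac{56110}{11783099} + 24 \cdot 25 \cdot 0 = - \frac{56110}{11783099} + 600 \cdot 0 = - \frac{56110}{11783099} + 0 = - \frac{56110}{11783099}$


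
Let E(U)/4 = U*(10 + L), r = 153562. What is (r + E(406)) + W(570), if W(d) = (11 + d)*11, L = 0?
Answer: 176193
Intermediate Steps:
W(d) = 121 + 11*d
E(U) = 40*U (E(U) = 4*(U*(10 + 0)) = 4*(U*10) = 4*(10*U) = 40*U)
(r + E(406)) + W(570) = (153562 + 40*406) + (121 + 11*570) = (153562 + 16240) + (121 + 6270) = 169802 + 6391 = 176193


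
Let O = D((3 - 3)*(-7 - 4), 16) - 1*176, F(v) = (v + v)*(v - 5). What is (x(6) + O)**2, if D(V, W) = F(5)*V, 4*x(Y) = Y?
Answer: 121801/4 ≈ 30450.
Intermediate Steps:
F(v) = 2*v*(-5 + v) (F(v) = (2*v)*(-5 + v) = 2*v*(-5 + v))
x(Y) = Y/4
D(V, W) = 0 (D(V, W) = (2*5*(-5 + 5))*V = (2*5*0)*V = 0*V = 0)
O = -176 (O = 0 - 1*176 = 0 - 176 = -176)
(x(6) + O)**2 = ((1/4)*6 - 176)**2 = (3/2 - 176)**2 = (-349/2)**2 = 121801/4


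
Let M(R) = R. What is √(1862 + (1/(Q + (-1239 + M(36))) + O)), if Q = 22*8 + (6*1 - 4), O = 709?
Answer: √108046234/205 ≈ 50.705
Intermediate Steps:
Q = 178 (Q = 176 + (6 - 4) = 176 + 2 = 178)
√(1862 + (1/(Q + (-1239 + M(36))) + O)) = √(1862 + (1/(178 + (-1239 + 36)) + 709)) = √(1862 + (1/(178 - 1203) + 709)) = √(1862 + (1/(-1025) + 709)) = √(1862 + (-1/1025 + 709)) = √(1862 + 726724/1025) = √(2635274/1025) = √108046234/205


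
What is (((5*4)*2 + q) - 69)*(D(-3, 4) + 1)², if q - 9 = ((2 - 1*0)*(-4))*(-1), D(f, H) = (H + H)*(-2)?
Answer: -2700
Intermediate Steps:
D(f, H) = -4*H (D(f, H) = (2*H)*(-2) = -4*H)
q = 17 (q = 9 + ((2 - 1*0)*(-4))*(-1) = 9 + ((2 + 0)*(-4))*(-1) = 9 + (2*(-4))*(-1) = 9 - 8*(-1) = 9 + 8 = 17)
(((5*4)*2 + q) - 69)*(D(-3, 4) + 1)² = (((5*4)*2 + 17) - 69)*(-4*4 + 1)² = ((20*2 + 17) - 69)*(-16 + 1)² = ((40 + 17) - 69)*(-15)² = (57 - 69)*225 = -12*225 = -2700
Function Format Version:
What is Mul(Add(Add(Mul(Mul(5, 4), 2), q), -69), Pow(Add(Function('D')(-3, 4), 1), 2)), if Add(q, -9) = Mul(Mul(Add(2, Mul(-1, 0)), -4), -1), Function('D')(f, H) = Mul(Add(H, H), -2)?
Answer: -2700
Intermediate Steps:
Function('D')(f, H) = Mul(-4, H) (Function('D')(f, H) = Mul(Mul(2, H), -2) = Mul(-4, H))
q = 17 (q = Add(9, Mul(Mul(Add(2, Mul(-1, 0)), -4), -1)) = Add(9, Mul(Mul(Add(2, 0), -4), -1)) = Add(9, Mul(Mul(2, -4), -1)) = Add(9, Mul(-8, -1)) = Add(9, 8) = 17)
Mul(Add(Add(Mul(Mul(5, 4), 2), q), -69), Pow(Add(Function('D')(-3, 4), 1), 2)) = Mul(Add(Add(Mul(Mul(5, 4), 2), 17), -69), Pow(Add(Mul(-4, 4), 1), 2)) = Mul(Add(Add(Mul(20, 2), 17), -69), Pow(Add(-16, 1), 2)) = Mul(Add(Add(40, 17), -69), Pow(-15, 2)) = Mul(Add(57, -69), 225) = Mul(-12, 225) = -2700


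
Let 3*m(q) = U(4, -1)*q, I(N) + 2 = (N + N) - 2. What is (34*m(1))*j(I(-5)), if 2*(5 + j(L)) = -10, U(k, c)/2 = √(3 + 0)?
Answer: -680*√3/3 ≈ -392.60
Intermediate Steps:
I(N) = -4 + 2*N (I(N) = -2 + ((N + N) - 2) = -2 + (2*N - 2) = -2 + (-2 + 2*N) = -4 + 2*N)
U(k, c) = 2*√3 (U(k, c) = 2*√(3 + 0) = 2*√3)
j(L) = -10 (j(L) = -5 + (½)*(-10) = -5 - 5 = -10)
m(q) = 2*q*√3/3 (m(q) = ((2*√3)*q)/3 = (2*q*√3)/3 = 2*q*√3/3)
(34*m(1))*j(I(-5)) = (34*((⅔)*1*√3))*(-10) = (34*(2*√3/3))*(-10) = (68*√3/3)*(-10) = -680*√3/3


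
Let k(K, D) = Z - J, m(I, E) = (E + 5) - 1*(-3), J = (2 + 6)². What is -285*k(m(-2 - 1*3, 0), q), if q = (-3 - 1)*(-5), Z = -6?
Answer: 19950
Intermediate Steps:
J = 64 (J = 8² = 64)
q = 20 (q = -4*(-5) = 20)
m(I, E) = 8 + E (m(I, E) = (5 + E) + 3 = 8 + E)
k(K, D) = -70 (k(K, D) = -6 - 1*64 = -6 - 64 = -70)
-285*k(m(-2 - 1*3, 0), q) = -285*(-70) = 19950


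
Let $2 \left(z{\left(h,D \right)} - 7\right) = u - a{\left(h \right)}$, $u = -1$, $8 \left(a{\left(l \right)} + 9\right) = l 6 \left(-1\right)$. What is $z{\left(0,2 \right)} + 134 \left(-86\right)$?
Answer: $-11513$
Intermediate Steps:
$a{\left(l \right)} = -9 - \frac{3 l}{4}$ ($a{\left(l \right)} = -9 + \frac{l 6 \left(-1\right)}{8} = -9 + \frac{6 l \left(-1\right)}{8} = -9 + \frac{\left(-6\right) l}{8} = -9 - \frac{3 l}{4}$)
$z{\left(h,D \right)} = 11 + \frac{3 h}{8}$ ($z{\left(h,D \right)} = 7 + \frac{-1 - \left(-9 - \frac{3 h}{4}\right)}{2} = 7 + \frac{-1 + \left(9 + \frac{3 h}{4}\right)}{2} = 7 + \frac{8 + \frac{3 h}{4}}{2} = 7 + \left(4 + \frac{3 h}{8}\right) = 11 + \frac{3 h}{8}$)
$z{\left(0,2 \right)} + 134 \left(-86\right) = \left(11 + \frac{3}{8} \cdot 0\right) + 134 \left(-86\right) = \left(11 + 0\right) - 11524 = 11 - 11524 = -11513$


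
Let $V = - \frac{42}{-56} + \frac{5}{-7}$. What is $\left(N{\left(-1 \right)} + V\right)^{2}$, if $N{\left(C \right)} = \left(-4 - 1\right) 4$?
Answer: $\frac{312481}{784} \approx 398.57$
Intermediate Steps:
$N{\left(C \right)} = -20$ ($N{\left(C \right)} = \left(-5\right) 4 = -20$)
$V = \frac{1}{28}$ ($V = \left(-42\right) \left(- \frac{1}{56}\right) + 5 \left(- \frac{1}{7}\right) = \frac{3}{4} - \frac{5}{7} = \frac{1}{28} \approx 0.035714$)
$\left(N{\left(-1 \right)} + V\right)^{2} = \left(-20 + \frac{1}{28}\right)^{2} = \left(- \frac{559}{28}\right)^{2} = \frac{312481}{784}$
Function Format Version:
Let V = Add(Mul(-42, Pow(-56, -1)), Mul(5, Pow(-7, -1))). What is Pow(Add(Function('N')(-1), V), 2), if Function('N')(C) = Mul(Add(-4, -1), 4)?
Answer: Rational(312481, 784) ≈ 398.57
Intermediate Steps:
Function('N')(C) = -20 (Function('N')(C) = Mul(-5, 4) = -20)
V = Rational(1, 28) (V = Add(Mul(-42, Rational(-1, 56)), Mul(5, Rational(-1, 7))) = Add(Rational(3, 4), Rational(-5, 7)) = Rational(1, 28) ≈ 0.035714)
Pow(Add(Function('N')(-1), V), 2) = Pow(Add(-20, Rational(1, 28)), 2) = Pow(Rational(-559, 28), 2) = Rational(312481, 784)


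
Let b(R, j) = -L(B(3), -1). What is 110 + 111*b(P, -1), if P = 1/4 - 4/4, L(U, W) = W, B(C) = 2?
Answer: 221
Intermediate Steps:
P = -¾ (P = 1*(¼) - 4*¼ = ¼ - 1 = -¾ ≈ -0.75000)
b(R, j) = 1 (b(R, j) = -1*(-1) = 1)
110 + 111*b(P, -1) = 110 + 111*1 = 110 + 111 = 221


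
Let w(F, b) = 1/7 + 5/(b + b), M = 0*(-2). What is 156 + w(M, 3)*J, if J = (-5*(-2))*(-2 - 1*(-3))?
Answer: 3481/21 ≈ 165.76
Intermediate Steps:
M = 0
w(F, b) = ⅐ + 5/(2*b) (w(F, b) = 1*(⅐) + 5/((2*b)) = ⅐ + 5*(1/(2*b)) = ⅐ + 5/(2*b))
J = 10 (J = 10*(-2 + 3) = 10*1 = 10)
156 + w(M, 3)*J = 156 + ((1/14)*(35 + 2*3)/3)*10 = 156 + ((1/14)*(⅓)*(35 + 6))*10 = 156 + ((1/14)*(⅓)*41)*10 = 156 + (41/42)*10 = 156 + 205/21 = 3481/21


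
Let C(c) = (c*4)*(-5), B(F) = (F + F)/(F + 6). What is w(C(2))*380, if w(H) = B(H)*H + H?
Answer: -866400/17 ≈ -50965.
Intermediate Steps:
B(F) = 2*F/(6 + F) (B(F) = (2*F)/(6 + F) = 2*F/(6 + F))
C(c) = -20*c (C(c) = (4*c)*(-5) = -20*c)
w(H) = H + 2*H²/(6 + H) (w(H) = (2*H/(6 + H))*H + H = 2*H²/(6 + H) + H = H + 2*H²/(6 + H))
w(C(2))*380 = (3*(-20*2)*(2 - 20*2)/(6 - 20*2))*380 = (3*(-40)*(2 - 40)/(6 - 40))*380 = (3*(-40)*(-38)/(-34))*380 = (3*(-40)*(-1/34)*(-38))*380 = -2280/17*380 = -866400/17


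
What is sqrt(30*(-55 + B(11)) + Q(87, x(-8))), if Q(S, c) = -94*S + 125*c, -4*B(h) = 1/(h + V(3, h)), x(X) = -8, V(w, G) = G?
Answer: I*sqrt(5240917)/22 ≈ 104.06*I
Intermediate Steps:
B(h) = -1/(8*h) (B(h) = -1/(4*(h + h)) = -1/(2*h)/4 = -1/(8*h))
sqrt(30*(-55 + B(11)) + Q(87, x(-8))) = sqrt(30*(-55 - 1/8/11) + (-94*87 + 125*(-8))) = sqrt(30*(-55 - 1/8*1/11) + (-8178 - 1000)) = sqrt(30*(-55 - 1/88) - 9178) = sqrt(30*(-4841/88) - 9178) = sqrt(-72615/44 - 9178) = sqrt(-476447/44) = I*sqrt(5240917)/22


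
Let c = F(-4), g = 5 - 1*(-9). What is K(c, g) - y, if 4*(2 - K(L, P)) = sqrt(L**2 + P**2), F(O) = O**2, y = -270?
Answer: 272 - sqrt(113)/2 ≈ 266.69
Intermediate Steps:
g = 14 (g = 5 + 9 = 14)
c = 16 (c = (-4)**2 = 16)
K(L, P) = 2 - sqrt(L**2 + P**2)/4
K(c, g) - y = (2 - sqrt(16**2 + 14**2)/4) - 1*(-270) = (2 - sqrt(256 + 196)/4) + 270 = (2 - sqrt(113)/2) + 270 = 272 - sqrt(113)/2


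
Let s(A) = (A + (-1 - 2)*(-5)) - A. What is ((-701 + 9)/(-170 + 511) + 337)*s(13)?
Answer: 1713375/341 ≈ 5024.6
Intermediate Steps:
s(A) = 15 (s(A) = (A - 3*(-5)) - A = (A + 15) - A = (15 + A) - A = 15)
((-701 + 9)/(-170 + 511) + 337)*s(13) = ((-701 + 9)/(-170 + 511) + 337)*15 = (-692/341 + 337)*15 = (114225/341)*15 = 1713375/341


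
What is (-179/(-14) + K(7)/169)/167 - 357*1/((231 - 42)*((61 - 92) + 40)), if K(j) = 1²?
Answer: -4265609/32004882 ≈ -0.13328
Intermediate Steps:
K(j) = 1
(-179/(-14) + K(7)/169)/167 - 357*1/((231 - 42)*((61 - 92) + 40)) = (-179/(-14) + 1/169)/167 - 357*1/((231 - 42)*((61 - 92) + 40)) = (-179*(-1/14) + 1*(1/169))*(1/167) - 357*1/(189*(-31 + 40)) = (179/14 + 1/169)*(1/167) - 357/(9*189) = (30265/2366)*(1/167) - 357/1701 = 30265/395122 - 357*1/1701 = 30265/395122 - 17/81 = -4265609/32004882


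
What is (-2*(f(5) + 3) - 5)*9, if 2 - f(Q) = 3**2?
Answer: 27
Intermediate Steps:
f(Q) = -7 (f(Q) = 2 - 1*3**2 = 2 - 1*9 = 2 - 9 = -7)
(-2*(f(5) + 3) - 5)*9 = (-2*(-7 + 3) - 5)*9 = (-2*(-4) - 5)*9 = (8 - 5)*9 = 3*9 = 27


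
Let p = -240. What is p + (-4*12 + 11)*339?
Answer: -12783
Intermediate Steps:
p + (-4*12 + 11)*339 = -240 + (-4*12 + 11)*339 = -240 + (-48 + 11)*339 = -240 - 37*339 = -240 - 12543 = -12783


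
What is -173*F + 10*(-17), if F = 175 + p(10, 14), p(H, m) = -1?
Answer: -30272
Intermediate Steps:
F = 174 (F = 175 - 1 = 174)
-173*F + 10*(-17) = -173*174 + 10*(-17) = -30102 - 170 = -30272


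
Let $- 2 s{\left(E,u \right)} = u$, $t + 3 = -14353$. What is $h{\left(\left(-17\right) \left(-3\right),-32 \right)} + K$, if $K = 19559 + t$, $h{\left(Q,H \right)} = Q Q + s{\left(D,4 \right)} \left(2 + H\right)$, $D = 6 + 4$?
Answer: $7864$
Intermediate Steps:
$D = 10$
$t = -14356$ ($t = -3 - 14353 = -14356$)
$s{\left(E,u \right)} = - \frac{u}{2}$
$h{\left(Q,H \right)} = -4 + Q^{2} - 2 H$ ($h{\left(Q,H \right)} = Q Q + \left(- \frac{1}{2}\right) 4 \left(2 + H\right) = Q^{2} - 2 \left(2 + H\right) = Q^{2} - \left(4 + 2 H\right) = -4 + Q^{2} - 2 H$)
$K = 5203$ ($K = 19559 - 14356 = 5203$)
$h{\left(\left(-17\right) \left(-3\right),-32 \right)} + K = \left(-4 + \left(\left(-17\right) \left(-3\right)\right)^{2} - -64\right) + 5203 = \left(-4 + 51^{2} + 64\right) + 5203 = \left(-4 + 2601 + 64\right) + 5203 = 2661 + 5203 = 7864$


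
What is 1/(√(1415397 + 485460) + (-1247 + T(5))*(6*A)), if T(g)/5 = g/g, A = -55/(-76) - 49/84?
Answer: 125856/97104331 + 2527*√38793/291312993 ≈ 0.0030046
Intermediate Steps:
A = 8/57 (A = -55*(-1/76) - 49*1/84 = 55/76 - 7/12 = 8/57 ≈ 0.14035)
T(g) = 5 (T(g) = 5*(g/g) = 5*1 = 5)
1/(√(1415397 + 485460) + (-1247 + T(5))*(6*A)) = 1/(√(1415397 + 485460) + (-1247 + 5)*(6*(8/57))) = 1/(√1900857 - 1242*16/19) = 1/(7*√38793 - 19872/19) = 1/(-19872/19 + 7*√38793)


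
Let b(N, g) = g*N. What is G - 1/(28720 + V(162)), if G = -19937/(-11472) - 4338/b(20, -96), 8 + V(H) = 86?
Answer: 13205654549/3303706560 ≈ 3.9972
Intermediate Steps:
V(H) = 78 (V(H) = -8 + 86 = 78)
b(N, g) = N*g
G = 917131/229440 (G = -19937/(-11472) - 4338/(20*(-96)) = -19937*(-1/11472) - 4338/(-1920) = 19937/11472 - 4338*(-1/1920) = 19937/11472 + 723/320 = 917131/229440 ≈ 3.9973)
G - 1/(28720 + V(162)) = 917131/229440 - 1/(28720 + 78) = 917131/229440 - 1/28798 = 13205654549/3303706560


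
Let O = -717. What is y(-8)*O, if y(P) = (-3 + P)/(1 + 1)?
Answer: 7887/2 ≈ 3943.5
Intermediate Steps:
y(P) = -3/2 + P/2 (y(P) = (-3 + P)/2 = (-3 + P)*(½) = -3/2 + P/2)
y(-8)*O = (-3/2 + (½)*(-8))*(-717) = (-3/2 - 4)*(-717) = -11/2*(-717) = 7887/2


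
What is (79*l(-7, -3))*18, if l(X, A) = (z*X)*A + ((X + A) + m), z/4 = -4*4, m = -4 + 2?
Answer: -1928232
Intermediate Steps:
m = -2
z = -64 (z = 4*(-4*4) = 4*(-16) = -64)
l(X, A) = -2 + A + X - 64*A*X (l(X, A) = (-64*X)*A + ((X + A) - 2) = -64*A*X + ((A + X) - 2) = -64*A*X + (-2 + A + X) = -2 + A + X - 64*A*X)
(79*l(-7, -3))*18 = (79*(-2 - 3 - 7 - 64*(-3)*(-7)))*18 = (79*(-2 - 3 - 7 - 1344))*18 = (79*(-1356))*18 = -107124*18 = -1928232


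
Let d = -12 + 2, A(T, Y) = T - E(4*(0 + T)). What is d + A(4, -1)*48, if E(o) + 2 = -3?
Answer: 422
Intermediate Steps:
E(o) = -5 (E(o) = -2 - 3 = -5)
A(T, Y) = 5 + T (A(T, Y) = T - 1*(-5) = T + 5 = 5 + T)
d = -10
d + A(4, -1)*48 = -10 + (5 + 4)*48 = -10 + 9*48 = -10 + 432 = 422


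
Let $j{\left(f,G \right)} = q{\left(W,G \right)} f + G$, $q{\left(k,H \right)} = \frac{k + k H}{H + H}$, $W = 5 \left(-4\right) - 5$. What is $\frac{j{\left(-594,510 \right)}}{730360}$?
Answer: $\frac{54057}{4966448} \approx 0.010884$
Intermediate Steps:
$W = -25$ ($W = -20 - 5 = -25$)
$q{\left(k,H \right)} = \frac{k + H k}{2 H}$
$j{\left(f,G \right)} = G - \frac{25 f \left(1 + G\right)}{2 G}$ ($j{\left(f,G \right)} = \frac{1}{2} \left(-25\right) \frac{1}{G} \left(1 + G\right) f + G = - \frac{25 \left(1 + G\right)}{2 G} f + G = - \frac{25 f \left(1 + G\right)}{2 G} + G = G - \frac{25 f \left(1 + G\right)}{2 G}$)
$\frac{j{\left(-594,510 \right)}}{730360} = \frac{\frac{1}{510} \left(510^{2} - - 7425 \left(1 + 510\right)\right)}{730360} = \frac{260100 - \left(-7425\right) 511}{510} \cdot \frac{1}{730360} = \frac{260100 + 3794175}{510} \cdot \frac{1}{730360} = \frac{1}{510} \cdot 4054275 \cdot \frac{1}{730360} = \frac{270285}{34} \cdot \frac{1}{730360} = \frac{54057}{4966448}$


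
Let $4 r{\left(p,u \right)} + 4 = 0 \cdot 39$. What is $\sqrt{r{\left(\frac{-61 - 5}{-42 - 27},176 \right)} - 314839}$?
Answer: $2 i \sqrt{78710} \approx 561.11 i$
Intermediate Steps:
$r{\left(p,u \right)} = -1$ ($r{\left(p,u \right)} = -1 + \frac{0 \cdot 39}{4} = -1 + \frac{1}{4} \cdot 0 = -1 + 0 = -1$)
$\sqrt{r{\left(\frac{-61 - 5}{-42 - 27},176 \right)} - 314839} = \sqrt{-1 - 314839} = \sqrt{-314840} = 2 i \sqrt{78710}$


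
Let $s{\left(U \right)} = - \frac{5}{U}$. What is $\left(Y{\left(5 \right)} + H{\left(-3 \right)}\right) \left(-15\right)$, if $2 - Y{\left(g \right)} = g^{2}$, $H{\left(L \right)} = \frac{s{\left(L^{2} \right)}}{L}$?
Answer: $\frac{3080}{9} \approx 342.22$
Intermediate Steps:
$H{\left(L \right)} = - \frac{5}{L^{3}}$ ($H{\left(L \right)} = \frac{\left(-5\right) \frac{1}{L^{2}}}{L} = - \frac{5}{L^{3}}$)
$Y{\left(g \right)} = 2 - g^{2}$
$\left(Y{\left(5 \right)} + H{\left(-3 \right)}\right) \left(-15\right) = \left(\left(2 - 5^{2}\right) - \frac{5}{-27}\right) \left(-15\right) = \left(\left(2 - 25\right) - - \frac{5}{27}\right) \left(-15\right) = \left(\left(2 - 25\right) + \frac{5}{27}\right) \left(-15\right) = \left(-23 + \frac{5}{27}\right) \left(-15\right) = \left(- \frac{616}{27}\right) \left(-15\right) = \frac{3080}{9}$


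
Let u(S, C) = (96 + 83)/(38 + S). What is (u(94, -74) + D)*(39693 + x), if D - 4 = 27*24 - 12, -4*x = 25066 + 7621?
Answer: 10674230015/528 ≈ 2.0216e+7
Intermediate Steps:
u(S, C) = 179/(38 + S)
x = -32687/4 (x = -(25066 + 7621)/4 = -1/4*32687 = -32687/4 ≈ -8171.8)
D = 640 (D = 4 + (27*24 - 12) = 4 + (648 - 12) = 4 + 636 = 640)
(u(94, -74) + D)*(39693 + x) = (179/(38 + 94) + 640)*(39693 - 32687/4) = (179/132 + 640)*(126085/4) = (84659/132)*(126085/4) = 10674230015/528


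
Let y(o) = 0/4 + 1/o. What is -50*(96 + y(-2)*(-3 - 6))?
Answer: -5025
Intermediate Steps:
y(o) = 1/o (y(o) = 0*(¼) + 1/o = 0 + 1/o = 1/o)
-50*(96 + y(-2)*(-3 - 6)) = -50*(96 + (-3 - 6)/(-2)) = -50*(96 - ½*(-9)) = -50*(96 + 9/2) = -50*201/2 = -5025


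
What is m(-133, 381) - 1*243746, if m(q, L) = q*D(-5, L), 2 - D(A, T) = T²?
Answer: 19062401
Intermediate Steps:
D(A, T) = 2 - T²
m(q, L) = q*(2 - L²)
m(-133, 381) - 1*243746 = -133*(2 - 1*381²) - 1*243746 = -133*(2 - 1*145161) - 243746 = -133*(2 - 145161) - 243746 = -133*(-145159) - 243746 = 19306147 - 243746 = 19062401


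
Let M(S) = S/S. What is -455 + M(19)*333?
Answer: -122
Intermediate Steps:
M(S) = 1
-455 + M(19)*333 = -455 + 1*333 = -455 + 333 = -122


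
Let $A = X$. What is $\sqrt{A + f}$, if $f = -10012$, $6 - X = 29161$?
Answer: $i \sqrt{39167} \approx 197.91 i$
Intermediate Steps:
$X = -29155$ ($X = 6 - 29161 = -29155$)
$A = -29155$
$\sqrt{A + f} = \sqrt{-29155 - 10012} = \sqrt{-39167} = i \sqrt{39167}$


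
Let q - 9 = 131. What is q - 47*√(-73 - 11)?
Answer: 140 - 94*I*√21 ≈ 140.0 - 430.76*I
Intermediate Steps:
q = 140 (q = 9 + 131 = 140)
q - 47*√(-73 - 11) = 140 - 47*√(-73 - 11) = 140 - 94*I*√21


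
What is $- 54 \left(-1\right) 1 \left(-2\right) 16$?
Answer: $-1728$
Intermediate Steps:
$- 54 \left(-1\right) 1 \left(-2\right) 16 = - 54 \left(\left(-1\right) \left(-2\right)\right) 16 = \left(-54\right) 2 \cdot 16 = \left(-108\right) 16 = -1728$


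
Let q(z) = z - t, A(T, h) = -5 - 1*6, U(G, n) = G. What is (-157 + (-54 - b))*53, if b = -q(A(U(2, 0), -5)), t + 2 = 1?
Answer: -11713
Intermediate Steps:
t = -1 (t = -2 + 1 = -1)
A(T, h) = -11 (A(T, h) = -5 - 6 = -11)
q(z) = 1 + z (q(z) = z - 1*(-1) = z + 1 = 1 + z)
b = 10 (b = -(1 - 11) = -1*(-10) = 10)
(-157 + (-54 - b))*53 = (-157 + (-54 - 1*10))*53 = (-157 + (-54 - 10))*53 = (-157 - 64)*53 = -221*53 = -11713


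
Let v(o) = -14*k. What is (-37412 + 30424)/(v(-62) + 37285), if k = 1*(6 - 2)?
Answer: -6988/37229 ≈ -0.18770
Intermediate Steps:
k = 4 (k = 1*4 = 4)
v(o) = -56 (v(o) = -14*4 = -56)
(-37412 + 30424)/(v(-62) + 37285) = (-37412 + 30424)/(-56 + 37285) = -6988/37229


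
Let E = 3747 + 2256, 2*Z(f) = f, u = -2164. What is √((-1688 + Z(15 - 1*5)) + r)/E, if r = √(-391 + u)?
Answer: √(-1683 + I*√2555)/6003 ≈ 0.00010261 + 0.0068348*I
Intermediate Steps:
Z(f) = f/2
E = 6003
r = I*√2555 (r = √(-391 - 2164) = √(-2555) = I*√2555 ≈ 50.547*I)
√((-1688 + Z(15 - 1*5)) + r)/E = √((-1688 + (15 - 1*5)/2) + I*√2555)/6003 = √((-1688 + (15 - 5)/2) + I*√2555)*(1/6003) = √((-1688 + (½)*10) + I*√2555)*(1/6003) = √((-1688 + 5) + I*√2555)*(1/6003) = √(-1683 + I*√2555)*(1/6003) = √(-1683 + I*√2555)/6003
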